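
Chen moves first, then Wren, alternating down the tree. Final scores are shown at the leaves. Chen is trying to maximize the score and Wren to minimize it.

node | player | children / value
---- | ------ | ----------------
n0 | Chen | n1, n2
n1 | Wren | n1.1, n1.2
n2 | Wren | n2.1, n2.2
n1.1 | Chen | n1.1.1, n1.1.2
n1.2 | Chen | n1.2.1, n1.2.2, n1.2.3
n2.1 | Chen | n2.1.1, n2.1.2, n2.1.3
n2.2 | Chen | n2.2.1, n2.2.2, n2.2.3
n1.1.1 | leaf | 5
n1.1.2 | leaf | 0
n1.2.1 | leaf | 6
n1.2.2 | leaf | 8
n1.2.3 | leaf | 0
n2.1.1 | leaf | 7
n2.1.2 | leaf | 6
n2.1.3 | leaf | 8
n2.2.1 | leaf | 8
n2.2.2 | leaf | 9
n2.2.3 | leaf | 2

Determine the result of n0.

8

n1.1 (Chen): max(5, 0) = 5
n1.2 (Chen): max(6, 8, 0) = 8
n1 (Wren): min(5, 8) = 5
n2.1 (Chen): max(7, 6, 8) = 8
n2.2 (Chen): max(8, 9, 2) = 9
n2 (Wren): min(8, 9) = 8
n0 (Chen): max(5, 8) = 8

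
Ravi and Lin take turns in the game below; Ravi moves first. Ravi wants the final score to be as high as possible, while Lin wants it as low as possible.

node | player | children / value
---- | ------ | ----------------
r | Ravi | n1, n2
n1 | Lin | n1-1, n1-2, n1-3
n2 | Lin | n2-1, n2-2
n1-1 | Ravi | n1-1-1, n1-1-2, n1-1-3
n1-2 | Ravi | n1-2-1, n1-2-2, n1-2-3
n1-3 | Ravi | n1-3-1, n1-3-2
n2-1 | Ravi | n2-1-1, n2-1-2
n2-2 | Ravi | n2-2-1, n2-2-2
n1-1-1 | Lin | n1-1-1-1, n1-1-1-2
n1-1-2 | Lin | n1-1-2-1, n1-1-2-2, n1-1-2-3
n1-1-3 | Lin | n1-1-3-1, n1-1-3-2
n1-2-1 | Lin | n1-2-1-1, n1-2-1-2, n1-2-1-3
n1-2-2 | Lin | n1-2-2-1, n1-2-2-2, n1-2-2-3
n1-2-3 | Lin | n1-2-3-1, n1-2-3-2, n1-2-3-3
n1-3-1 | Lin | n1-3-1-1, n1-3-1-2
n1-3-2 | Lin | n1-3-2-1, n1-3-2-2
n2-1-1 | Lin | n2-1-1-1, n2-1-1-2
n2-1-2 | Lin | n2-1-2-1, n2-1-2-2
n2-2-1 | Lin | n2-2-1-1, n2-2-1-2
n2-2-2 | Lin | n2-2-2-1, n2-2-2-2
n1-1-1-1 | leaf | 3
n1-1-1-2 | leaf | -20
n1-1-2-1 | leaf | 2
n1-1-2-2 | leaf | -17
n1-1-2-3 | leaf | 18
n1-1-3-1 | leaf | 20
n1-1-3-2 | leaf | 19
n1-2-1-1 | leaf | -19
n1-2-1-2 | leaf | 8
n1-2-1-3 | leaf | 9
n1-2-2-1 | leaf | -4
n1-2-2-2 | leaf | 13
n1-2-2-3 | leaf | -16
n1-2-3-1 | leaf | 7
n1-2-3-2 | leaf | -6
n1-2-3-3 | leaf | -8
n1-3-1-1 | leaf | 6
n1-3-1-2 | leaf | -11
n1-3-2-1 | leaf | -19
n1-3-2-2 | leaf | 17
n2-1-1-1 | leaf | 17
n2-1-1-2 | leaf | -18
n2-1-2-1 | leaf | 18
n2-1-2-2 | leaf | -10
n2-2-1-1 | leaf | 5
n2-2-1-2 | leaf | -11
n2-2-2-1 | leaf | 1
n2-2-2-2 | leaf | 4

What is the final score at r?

n1-1-1 (Lin): min(3, -20) = -20
n1-1-2 (Lin): min(2, -17, 18) = -17
n1-1-3 (Lin): min(20, 19) = 19
n1-1 (Ravi): max(-20, -17, 19) = 19
n1-2-1 (Lin): min(-19, 8, 9) = -19
n1-2-2 (Lin): min(-4, 13, -16) = -16
n1-2-3 (Lin): min(7, -6, -8) = -8
n1-2 (Ravi): max(-19, -16, -8) = -8
n1-3-1 (Lin): min(6, -11) = -11
n1-3-2 (Lin): min(-19, 17) = -19
n1-3 (Ravi): max(-11, -19) = -11
n1 (Lin): min(19, -8, -11) = -11
n2-1-1 (Lin): min(17, -18) = -18
n2-1-2 (Lin): min(18, -10) = -10
n2-1 (Ravi): max(-18, -10) = -10
n2-2-1 (Lin): min(5, -11) = -11
n2-2-2 (Lin): min(1, 4) = 1
n2-2 (Ravi): max(-11, 1) = 1
n2 (Lin): min(-10, 1) = -10
r (Ravi): max(-11, -10) = -10

-10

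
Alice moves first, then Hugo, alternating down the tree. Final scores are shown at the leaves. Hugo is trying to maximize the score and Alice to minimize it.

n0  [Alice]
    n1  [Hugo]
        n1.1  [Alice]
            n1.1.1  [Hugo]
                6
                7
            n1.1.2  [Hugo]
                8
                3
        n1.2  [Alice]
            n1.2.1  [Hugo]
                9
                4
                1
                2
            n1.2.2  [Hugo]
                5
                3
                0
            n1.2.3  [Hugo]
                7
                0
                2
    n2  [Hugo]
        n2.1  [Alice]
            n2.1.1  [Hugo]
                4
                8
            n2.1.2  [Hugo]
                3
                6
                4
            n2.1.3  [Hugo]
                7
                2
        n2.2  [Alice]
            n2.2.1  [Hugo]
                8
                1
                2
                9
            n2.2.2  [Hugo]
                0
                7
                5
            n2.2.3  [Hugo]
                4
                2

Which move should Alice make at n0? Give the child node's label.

n2

n1.1.1 (Hugo): max(6, 7) = 7
n1.1.2 (Hugo): max(8, 3) = 8
n1.1 (Alice): min(7, 8) = 7
n1.2.1 (Hugo): max(9, 4, 1, 2) = 9
n1.2.2 (Hugo): max(5, 3, 0) = 5
n1.2.3 (Hugo): max(7, 0, 2) = 7
n1.2 (Alice): min(9, 5, 7) = 5
n1 (Hugo): max(7, 5) = 7
n2.1.1 (Hugo): max(4, 8) = 8
n2.1.2 (Hugo): max(3, 6, 4) = 6
n2.1.3 (Hugo): max(7, 2) = 7
n2.1 (Alice): min(8, 6, 7) = 6
n2.2.1 (Hugo): max(8, 1, 2, 9) = 9
n2.2.2 (Hugo): max(0, 7, 5) = 7
n2.2.3 (Hugo): max(4, 2) = 4
n2.2 (Alice): min(9, 7, 4) = 4
n2 (Hugo): max(6, 4) = 6
n0 (Alice): min(7, 6) = 6
Alice at n0 wants the lowest of {n1=7, n2=6}, so chooses n2.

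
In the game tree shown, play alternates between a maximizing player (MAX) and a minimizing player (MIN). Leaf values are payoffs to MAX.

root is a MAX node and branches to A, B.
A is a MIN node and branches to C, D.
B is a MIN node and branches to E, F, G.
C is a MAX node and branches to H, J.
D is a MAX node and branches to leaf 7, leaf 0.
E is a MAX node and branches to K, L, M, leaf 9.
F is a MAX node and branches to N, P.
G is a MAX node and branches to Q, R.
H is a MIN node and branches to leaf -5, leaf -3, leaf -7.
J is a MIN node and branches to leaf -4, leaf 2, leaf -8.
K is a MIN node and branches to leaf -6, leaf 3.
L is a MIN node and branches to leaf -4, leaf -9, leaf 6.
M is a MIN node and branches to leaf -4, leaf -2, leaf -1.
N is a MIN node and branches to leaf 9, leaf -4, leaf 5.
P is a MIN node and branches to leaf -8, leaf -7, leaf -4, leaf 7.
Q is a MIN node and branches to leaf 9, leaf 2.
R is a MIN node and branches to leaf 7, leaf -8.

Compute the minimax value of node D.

7

D (MAX): max(7, 0) = 7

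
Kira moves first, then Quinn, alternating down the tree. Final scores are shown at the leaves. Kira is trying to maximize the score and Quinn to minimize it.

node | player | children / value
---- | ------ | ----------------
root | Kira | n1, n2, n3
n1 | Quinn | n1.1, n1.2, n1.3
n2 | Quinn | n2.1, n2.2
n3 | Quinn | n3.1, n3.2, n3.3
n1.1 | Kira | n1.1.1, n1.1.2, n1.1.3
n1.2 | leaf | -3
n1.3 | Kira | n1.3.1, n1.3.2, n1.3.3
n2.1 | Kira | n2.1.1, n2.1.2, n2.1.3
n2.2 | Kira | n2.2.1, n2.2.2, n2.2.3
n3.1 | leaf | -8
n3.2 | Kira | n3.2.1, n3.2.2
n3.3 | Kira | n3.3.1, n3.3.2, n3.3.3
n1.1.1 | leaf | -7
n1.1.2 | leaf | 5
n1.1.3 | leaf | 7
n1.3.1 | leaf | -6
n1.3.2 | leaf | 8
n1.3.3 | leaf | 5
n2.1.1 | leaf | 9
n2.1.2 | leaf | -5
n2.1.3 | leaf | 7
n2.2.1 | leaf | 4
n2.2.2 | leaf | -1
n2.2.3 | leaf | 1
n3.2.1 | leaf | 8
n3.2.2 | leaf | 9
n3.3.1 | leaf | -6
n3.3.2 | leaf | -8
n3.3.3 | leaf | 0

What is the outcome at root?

4

n1.1 (Kira): max(-7, 5, 7) = 7
n1.3 (Kira): max(-6, 8, 5) = 8
n1 (Quinn): min(7, -3, 8) = -3
n2.1 (Kira): max(9, -5, 7) = 9
n2.2 (Kira): max(4, -1, 1) = 4
n2 (Quinn): min(9, 4) = 4
n3.2 (Kira): max(8, 9) = 9
n3.3 (Kira): max(-6, -8, 0) = 0
n3 (Quinn): min(-8, 9, 0) = -8
root (Kira): max(-3, 4, -8) = 4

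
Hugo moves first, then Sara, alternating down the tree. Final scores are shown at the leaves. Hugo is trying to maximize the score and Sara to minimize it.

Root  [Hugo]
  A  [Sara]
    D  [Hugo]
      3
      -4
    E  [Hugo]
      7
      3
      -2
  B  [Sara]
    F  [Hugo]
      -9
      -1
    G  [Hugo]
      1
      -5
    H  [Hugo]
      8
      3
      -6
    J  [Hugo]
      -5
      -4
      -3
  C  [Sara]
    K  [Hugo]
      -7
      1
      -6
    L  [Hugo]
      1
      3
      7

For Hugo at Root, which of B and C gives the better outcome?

F (Hugo): max(-9, -1) = -1
G (Hugo): max(1, -5) = 1
H (Hugo): max(8, 3, -6) = 8
J (Hugo): max(-5, -4, -3) = -3
B (Sara): min(-1, 1, 8, -3) = -3
K (Hugo): max(-7, 1, -6) = 1
L (Hugo): max(1, 3, 7) = 7
C (Sara): min(1, 7) = 1
Hugo prefers the higher value; B=-3, C=1. C is better since 1 > -3.

C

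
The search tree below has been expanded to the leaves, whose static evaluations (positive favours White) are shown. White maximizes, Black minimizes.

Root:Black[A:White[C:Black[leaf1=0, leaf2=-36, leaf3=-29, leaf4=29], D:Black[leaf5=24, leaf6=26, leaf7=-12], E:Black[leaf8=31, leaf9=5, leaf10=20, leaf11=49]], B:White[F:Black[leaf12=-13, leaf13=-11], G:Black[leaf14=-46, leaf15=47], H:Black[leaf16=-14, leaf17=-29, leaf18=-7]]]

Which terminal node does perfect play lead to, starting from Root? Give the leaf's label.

C (Black): min(0, -36, -29, 29) = -36
D (Black): min(24, 26, -12) = -12
E (Black): min(31, 5, 20, 49) = 5
A (White): max(-36, -12, 5) = 5
F (Black): min(-13, -11) = -13
G (Black): min(-46, 47) = -46
H (Black): min(-14, -29, -7) = -29
B (White): max(-13, -46, -29) = -13
Root (Black): min(5, -13) = -13
At Root, Black picks B (lowest: -13).
At B, White picks F (highest: -13).
At F, Black picks leaf12 (lowest: -13).
Terminal value -13.

leaf12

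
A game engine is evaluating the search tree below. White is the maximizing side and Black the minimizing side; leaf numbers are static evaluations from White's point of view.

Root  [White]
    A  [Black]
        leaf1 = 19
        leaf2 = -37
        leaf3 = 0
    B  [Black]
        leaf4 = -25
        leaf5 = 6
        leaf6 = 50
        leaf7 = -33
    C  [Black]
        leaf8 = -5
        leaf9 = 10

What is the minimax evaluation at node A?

-37

A (Black): min(19, -37, 0) = -37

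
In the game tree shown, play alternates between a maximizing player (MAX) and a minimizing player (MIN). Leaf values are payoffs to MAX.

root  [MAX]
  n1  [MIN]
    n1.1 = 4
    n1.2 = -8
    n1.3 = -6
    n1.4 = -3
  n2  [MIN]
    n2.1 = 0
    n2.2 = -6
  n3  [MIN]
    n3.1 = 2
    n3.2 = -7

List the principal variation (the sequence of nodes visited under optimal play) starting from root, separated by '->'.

root -> n2 -> n2.2

n1 (MIN): min(4, -8, -6, -3) = -8
n2 (MIN): min(0, -6) = -6
n3 (MIN): min(2, -7) = -7
root (MAX): max(-8, -6, -7) = -6
At root, MAX picks n2 (highest: -6).
At n2, MIN picks n2.2 (lowest: -6).
Terminal value -6.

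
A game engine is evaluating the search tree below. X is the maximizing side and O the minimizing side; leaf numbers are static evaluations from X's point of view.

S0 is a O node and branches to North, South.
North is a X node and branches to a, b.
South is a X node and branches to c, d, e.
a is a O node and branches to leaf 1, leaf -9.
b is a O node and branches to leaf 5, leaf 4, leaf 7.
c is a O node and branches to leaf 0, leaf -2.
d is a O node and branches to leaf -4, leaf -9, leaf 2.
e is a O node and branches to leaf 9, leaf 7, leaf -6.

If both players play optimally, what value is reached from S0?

a (O): min(1, -9) = -9
b (O): min(5, 4, 7) = 4
North (X): max(-9, 4) = 4
c (O): min(0, -2) = -2
d (O): min(-4, -9, 2) = -9
e (O): min(9, 7, -6) = -6
South (X): max(-2, -9, -6) = -2
S0 (O): min(4, -2) = -2

-2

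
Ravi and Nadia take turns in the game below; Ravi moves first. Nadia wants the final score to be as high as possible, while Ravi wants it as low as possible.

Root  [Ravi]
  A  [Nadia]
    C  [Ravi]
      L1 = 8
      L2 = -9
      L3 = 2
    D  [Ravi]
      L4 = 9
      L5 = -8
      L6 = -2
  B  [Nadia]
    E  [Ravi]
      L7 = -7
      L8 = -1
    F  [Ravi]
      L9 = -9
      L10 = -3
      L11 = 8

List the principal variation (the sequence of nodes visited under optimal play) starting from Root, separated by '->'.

Root -> A -> D -> L5

C (Ravi): min(8, -9, 2) = -9
D (Ravi): min(9, -8, -2) = -8
A (Nadia): max(-9, -8) = -8
E (Ravi): min(-7, -1) = -7
F (Ravi): min(-9, -3, 8) = -9
B (Nadia): max(-7, -9) = -7
Root (Ravi): min(-8, -7) = -8
At Root, Ravi picks A (lowest: -8).
At A, Nadia picks D (highest: -8).
At D, Ravi picks L5 (lowest: -8).
Terminal value -8.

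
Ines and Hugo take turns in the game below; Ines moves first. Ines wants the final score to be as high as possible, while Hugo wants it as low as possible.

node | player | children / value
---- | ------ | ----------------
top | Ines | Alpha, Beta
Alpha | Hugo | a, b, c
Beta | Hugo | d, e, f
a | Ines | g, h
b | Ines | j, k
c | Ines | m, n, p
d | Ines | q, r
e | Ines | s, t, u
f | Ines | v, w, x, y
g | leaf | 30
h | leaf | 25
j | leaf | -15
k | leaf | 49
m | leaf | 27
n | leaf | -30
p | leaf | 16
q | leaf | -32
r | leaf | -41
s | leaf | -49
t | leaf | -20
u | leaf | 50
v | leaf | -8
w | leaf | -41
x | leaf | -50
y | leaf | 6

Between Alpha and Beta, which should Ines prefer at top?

a (Ines): max(30, 25) = 30
b (Ines): max(-15, 49) = 49
c (Ines): max(27, -30, 16) = 27
Alpha (Hugo): min(30, 49, 27) = 27
d (Ines): max(-32, -41) = -32
e (Ines): max(-49, -20, 50) = 50
f (Ines): max(-8, -41, -50, 6) = 6
Beta (Hugo): min(-32, 50, 6) = -32
Ines prefers the higher value; Alpha=27, Beta=-32. Alpha is better since 27 > -32.

Alpha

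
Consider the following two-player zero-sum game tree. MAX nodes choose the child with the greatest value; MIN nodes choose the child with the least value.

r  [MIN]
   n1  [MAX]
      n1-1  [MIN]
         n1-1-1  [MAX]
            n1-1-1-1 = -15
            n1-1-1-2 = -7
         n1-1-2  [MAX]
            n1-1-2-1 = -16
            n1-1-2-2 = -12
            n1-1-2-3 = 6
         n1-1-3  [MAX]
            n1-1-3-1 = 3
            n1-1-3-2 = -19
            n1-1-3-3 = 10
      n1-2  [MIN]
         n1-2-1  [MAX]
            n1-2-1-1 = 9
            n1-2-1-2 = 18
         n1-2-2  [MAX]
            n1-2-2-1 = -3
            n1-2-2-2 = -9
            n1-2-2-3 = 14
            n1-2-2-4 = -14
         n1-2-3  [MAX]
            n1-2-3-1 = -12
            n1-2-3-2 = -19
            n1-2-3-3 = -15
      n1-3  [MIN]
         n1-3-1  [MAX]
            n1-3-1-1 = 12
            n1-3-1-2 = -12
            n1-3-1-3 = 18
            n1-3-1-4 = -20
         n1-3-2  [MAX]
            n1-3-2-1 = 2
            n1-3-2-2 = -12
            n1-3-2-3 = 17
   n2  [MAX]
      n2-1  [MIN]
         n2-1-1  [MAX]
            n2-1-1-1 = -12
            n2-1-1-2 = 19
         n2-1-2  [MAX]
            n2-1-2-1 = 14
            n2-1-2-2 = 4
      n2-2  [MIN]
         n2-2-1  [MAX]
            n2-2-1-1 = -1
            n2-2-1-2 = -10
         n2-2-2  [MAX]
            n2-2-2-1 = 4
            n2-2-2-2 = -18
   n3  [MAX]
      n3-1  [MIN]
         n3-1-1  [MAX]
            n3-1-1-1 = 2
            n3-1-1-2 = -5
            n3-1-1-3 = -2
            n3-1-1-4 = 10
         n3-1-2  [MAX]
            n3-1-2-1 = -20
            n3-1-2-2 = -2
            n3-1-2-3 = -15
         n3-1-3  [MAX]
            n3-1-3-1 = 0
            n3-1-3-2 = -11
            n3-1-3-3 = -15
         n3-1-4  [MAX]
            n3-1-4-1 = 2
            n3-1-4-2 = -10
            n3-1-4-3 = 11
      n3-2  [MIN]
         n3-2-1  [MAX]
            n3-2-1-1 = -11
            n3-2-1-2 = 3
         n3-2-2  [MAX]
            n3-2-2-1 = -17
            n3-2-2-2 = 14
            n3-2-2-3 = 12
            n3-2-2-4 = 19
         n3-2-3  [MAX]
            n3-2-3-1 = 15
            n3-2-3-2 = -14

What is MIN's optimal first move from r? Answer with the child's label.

n3

n1-1-1 (MAX): max(-15, -7) = -7
n1-1-2 (MAX): max(-16, -12, 6) = 6
n1-1-3 (MAX): max(3, -19, 10) = 10
n1-1 (MIN): min(-7, 6, 10) = -7
n1-2-1 (MAX): max(9, 18) = 18
n1-2-2 (MAX): max(-3, -9, 14, -14) = 14
n1-2-3 (MAX): max(-12, -19, -15) = -12
n1-2 (MIN): min(18, 14, -12) = -12
n1-3-1 (MAX): max(12, -12, 18, -20) = 18
n1-3-2 (MAX): max(2, -12, 17) = 17
n1-3 (MIN): min(18, 17) = 17
n1 (MAX): max(-7, -12, 17) = 17
n2-1-1 (MAX): max(-12, 19) = 19
n2-1-2 (MAX): max(14, 4) = 14
n2-1 (MIN): min(19, 14) = 14
n2-2-1 (MAX): max(-1, -10) = -1
n2-2-2 (MAX): max(4, -18) = 4
n2-2 (MIN): min(-1, 4) = -1
n2 (MAX): max(14, -1) = 14
n3-1-1 (MAX): max(2, -5, -2, 10) = 10
n3-1-2 (MAX): max(-20, -2, -15) = -2
n3-1-3 (MAX): max(0, -11, -15) = 0
n3-1-4 (MAX): max(2, -10, 11) = 11
n3-1 (MIN): min(10, -2, 0, 11) = -2
n3-2-1 (MAX): max(-11, 3) = 3
n3-2-2 (MAX): max(-17, 14, 12, 19) = 19
n3-2-3 (MAX): max(15, -14) = 15
n3-2 (MIN): min(3, 19, 15) = 3
n3 (MAX): max(-2, 3) = 3
r (MIN): min(17, 14, 3) = 3
MIN at r wants the lowest of {n1=17, n2=14, n3=3}, so chooses n3.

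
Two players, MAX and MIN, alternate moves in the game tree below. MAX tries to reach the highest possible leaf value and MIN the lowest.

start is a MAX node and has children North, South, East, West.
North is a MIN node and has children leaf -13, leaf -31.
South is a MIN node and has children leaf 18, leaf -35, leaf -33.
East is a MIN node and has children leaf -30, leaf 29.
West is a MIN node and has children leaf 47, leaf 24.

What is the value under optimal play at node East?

-30

East (MIN): min(-30, 29) = -30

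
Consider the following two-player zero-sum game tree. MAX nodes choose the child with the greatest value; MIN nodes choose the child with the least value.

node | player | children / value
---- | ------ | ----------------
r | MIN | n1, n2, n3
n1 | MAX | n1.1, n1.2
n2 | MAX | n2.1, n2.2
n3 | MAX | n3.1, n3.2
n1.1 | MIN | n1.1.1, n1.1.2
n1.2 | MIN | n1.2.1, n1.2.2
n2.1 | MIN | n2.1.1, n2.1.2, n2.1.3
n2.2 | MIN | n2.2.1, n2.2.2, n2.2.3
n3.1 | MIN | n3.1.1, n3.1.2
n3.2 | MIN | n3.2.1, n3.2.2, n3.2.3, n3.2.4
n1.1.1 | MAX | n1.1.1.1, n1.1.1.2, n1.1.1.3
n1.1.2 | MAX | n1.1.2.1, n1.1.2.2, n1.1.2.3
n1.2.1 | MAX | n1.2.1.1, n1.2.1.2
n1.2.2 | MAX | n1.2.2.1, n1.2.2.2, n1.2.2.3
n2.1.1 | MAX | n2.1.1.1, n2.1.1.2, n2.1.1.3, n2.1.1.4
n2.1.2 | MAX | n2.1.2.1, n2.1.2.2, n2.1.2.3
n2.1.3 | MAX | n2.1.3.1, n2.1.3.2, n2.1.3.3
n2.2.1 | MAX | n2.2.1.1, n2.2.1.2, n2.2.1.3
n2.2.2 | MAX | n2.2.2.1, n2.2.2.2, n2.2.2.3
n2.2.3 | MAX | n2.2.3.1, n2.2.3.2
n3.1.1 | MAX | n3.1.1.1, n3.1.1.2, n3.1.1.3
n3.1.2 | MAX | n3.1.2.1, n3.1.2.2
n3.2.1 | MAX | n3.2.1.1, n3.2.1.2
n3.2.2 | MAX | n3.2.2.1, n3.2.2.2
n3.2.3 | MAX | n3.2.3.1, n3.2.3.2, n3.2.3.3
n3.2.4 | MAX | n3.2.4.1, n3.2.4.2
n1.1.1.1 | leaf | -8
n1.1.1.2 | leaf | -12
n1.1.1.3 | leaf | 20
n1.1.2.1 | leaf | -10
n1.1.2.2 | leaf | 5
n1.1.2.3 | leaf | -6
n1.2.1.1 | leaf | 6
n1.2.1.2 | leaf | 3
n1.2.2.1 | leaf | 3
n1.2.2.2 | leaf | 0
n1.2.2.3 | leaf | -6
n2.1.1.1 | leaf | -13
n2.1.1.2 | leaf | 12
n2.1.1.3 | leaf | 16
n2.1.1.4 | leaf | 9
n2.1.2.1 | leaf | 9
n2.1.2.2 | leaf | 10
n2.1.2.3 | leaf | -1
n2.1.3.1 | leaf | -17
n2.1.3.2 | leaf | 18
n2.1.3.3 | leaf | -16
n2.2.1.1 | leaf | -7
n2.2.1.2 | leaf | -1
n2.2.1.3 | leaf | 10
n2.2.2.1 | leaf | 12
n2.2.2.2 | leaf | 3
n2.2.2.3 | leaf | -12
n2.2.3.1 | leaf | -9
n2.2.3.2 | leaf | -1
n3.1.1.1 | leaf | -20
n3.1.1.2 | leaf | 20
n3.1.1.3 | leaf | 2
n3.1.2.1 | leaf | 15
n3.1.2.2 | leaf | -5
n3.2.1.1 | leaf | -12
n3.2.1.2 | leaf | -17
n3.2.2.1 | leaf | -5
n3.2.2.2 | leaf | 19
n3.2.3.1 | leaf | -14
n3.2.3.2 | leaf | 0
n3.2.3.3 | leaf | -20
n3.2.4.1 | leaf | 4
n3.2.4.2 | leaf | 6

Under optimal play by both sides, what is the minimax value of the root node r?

n1.1.1 (MAX): max(-8, -12, 20) = 20
n1.1.2 (MAX): max(-10, 5, -6) = 5
n1.1 (MIN): min(20, 5) = 5
n1.2.1 (MAX): max(6, 3) = 6
n1.2.2 (MAX): max(3, 0, -6) = 3
n1.2 (MIN): min(6, 3) = 3
n1 (MAX): max(5, 3) = 5
n2.1.1 (MAX): max(-13, 12, 16, 9) = 16
n2.1.2 (MAX): max(9, 10, -1) = 10
n2.1.3 (MAX): max(-17, 18, -16) = 18
n2.1 (MIN): min(16, 10, 18) = 10
n2.2.1 (MAX): max(-7, -1, 10) = 10
n2.2.2 (MAX): max(12, 3, -12) = 12
n2.2.3 (MAX): max(-9, -1) = -1
n2.2 (MIN): min(10, 12, -1) = -1
n2 (MAX): max(10, -1) = 10
n3.1.1 (MAX): max(-20, 20, 2) = 20
n3.1.2 (MAX): max(15, -5) = 15
n3.1 (MIN): min(20, 15) = 15
n3.2.1 (MAX): max(-12, -17) = -12
n3.2.2 (MAX): max(-5, 19) = 19
n3.2.3 (MAX): max(-14, 0, -20) = 0
n3.2.4 (MAX): max(4, 6) = 6
n3.2 (MIN): min(-12, 19, 0, 6) = -12
n3 (MAX): max(15, -12) = 15
r (MIN): min(5, 10, 15) = 5

5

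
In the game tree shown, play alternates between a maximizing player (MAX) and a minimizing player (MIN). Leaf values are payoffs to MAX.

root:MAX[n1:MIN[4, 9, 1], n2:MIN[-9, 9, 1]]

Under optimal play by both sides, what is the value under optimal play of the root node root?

n1 (MIN): min(4, 9, 1) = 1
n2 (MIN): min(-9, 9, 1) = -9
root (MAX): max(1, -9) = 1

1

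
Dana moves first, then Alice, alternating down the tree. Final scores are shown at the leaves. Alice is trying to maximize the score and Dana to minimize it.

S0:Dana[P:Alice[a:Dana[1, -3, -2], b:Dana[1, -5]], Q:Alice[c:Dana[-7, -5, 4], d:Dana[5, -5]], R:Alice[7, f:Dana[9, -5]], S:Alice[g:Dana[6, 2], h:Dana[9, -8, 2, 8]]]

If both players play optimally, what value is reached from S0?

-5

a (Dana): min(1, -3, -2) = -3
b (Dana): min(1, -5) = -5
P (Alice): max(-3, -5) = -3
c (Dana): min(-7, -5, 4) = -7
d (Dana): min(5, -5) = -5
Q (Alice): max(-7, -5) = -5
f (Dana): min(9, -5) = -5
R (Alice): max(7, -5) = 7
g (Dana): min(6, 2) = 2
h (Dana): min(9, -8, 2, 8) = -8
S (Alice): max(2, -8) = 2
S0 (Dana): min(-3, -5, 7, 2) = -5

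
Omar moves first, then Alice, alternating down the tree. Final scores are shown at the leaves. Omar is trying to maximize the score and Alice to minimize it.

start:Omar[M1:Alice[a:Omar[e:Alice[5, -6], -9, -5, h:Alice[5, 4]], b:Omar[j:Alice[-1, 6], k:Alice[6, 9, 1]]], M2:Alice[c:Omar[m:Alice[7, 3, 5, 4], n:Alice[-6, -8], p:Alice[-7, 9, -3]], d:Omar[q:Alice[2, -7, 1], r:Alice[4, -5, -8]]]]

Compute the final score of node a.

4

e (Alice): min(5, -6) = -6
h (Alice): min(5, 4) = 4
a (Omar): max(-6, -9, -5, 4) = 4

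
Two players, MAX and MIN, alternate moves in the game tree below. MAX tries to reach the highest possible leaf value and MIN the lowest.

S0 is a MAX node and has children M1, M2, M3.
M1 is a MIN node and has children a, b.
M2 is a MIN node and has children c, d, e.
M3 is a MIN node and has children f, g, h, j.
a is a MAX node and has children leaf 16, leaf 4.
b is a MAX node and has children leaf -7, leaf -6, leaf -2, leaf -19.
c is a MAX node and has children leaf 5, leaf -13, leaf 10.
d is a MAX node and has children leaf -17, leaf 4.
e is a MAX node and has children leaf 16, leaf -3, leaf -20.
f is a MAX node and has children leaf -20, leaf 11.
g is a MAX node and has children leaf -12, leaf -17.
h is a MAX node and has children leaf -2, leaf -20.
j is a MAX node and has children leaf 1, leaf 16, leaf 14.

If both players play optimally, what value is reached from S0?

a (MAX): max(16, 4) = 16
b (MAX): max(-7, -6, -2, -19) = -2
M1 (MIN): min(16, -2) = -2
c (MAX): max(5, -13, 10) = 10
d (MAX): max(-17, 4) = 4
e (MAX): max(16, -3, -20) = 16
M2 (MIN): min(10, 4, 16) = 4
f (MAX): max(-20, 11) = 11
g (MAX): max(-12, -17) = -12
h (MAX): max(-2, -20) = -2
j (MAX): max(1, 16, 14) = 16
M3 (MIN): min(11, -12, -2, 16) = -12
S0 (MAX): max(-2, 4, -12) = 4

4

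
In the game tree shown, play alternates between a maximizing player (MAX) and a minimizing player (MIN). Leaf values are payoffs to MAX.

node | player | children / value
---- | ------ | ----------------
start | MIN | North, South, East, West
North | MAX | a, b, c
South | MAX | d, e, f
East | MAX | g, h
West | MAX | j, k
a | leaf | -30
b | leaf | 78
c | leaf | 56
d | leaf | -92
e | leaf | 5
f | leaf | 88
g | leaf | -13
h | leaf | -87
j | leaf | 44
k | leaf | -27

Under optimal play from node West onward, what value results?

West (MAX): max(44, -27) = 44

44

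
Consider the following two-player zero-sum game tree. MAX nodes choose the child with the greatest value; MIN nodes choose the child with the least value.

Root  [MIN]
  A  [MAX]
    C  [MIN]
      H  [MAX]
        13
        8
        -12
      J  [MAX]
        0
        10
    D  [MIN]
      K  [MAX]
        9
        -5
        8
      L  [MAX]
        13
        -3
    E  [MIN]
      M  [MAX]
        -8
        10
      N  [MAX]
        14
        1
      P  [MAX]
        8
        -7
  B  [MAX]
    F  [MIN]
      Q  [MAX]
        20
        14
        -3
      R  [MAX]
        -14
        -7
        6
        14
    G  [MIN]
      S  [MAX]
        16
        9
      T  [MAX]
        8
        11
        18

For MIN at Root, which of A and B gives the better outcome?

A

H (MAX): max(13, 8, -12) = 13
J (MAX): max(0, 10) = 10
C (MIN): min(13, 10) = 10
K (MAX): max(9, -5, 8) = 9
L (MAX): max(13, -3) = 13
D (MIN): min(9, 13) = 9
M (MAX): max(-8, 10) = 10
N (MAX): max(14, 1) = 14
P (MAX): max(8, -7) = 8
E (MIN): min(10, 14, 8) = 8
A (MAX): max(10, 9, 8) = 10
Q (MAX): max(20, 14, -3) = 20
R (MAX): max(-14, -7, 6, 14) = 14
F (MIN): min(20, 14) = 14
S (MAX): max(16, 9) = 16
T (MAX): max(8, 11, 18) = 18
G (MIN): min(16, 18) = 16
B (MAX): max(14, 16) = 16
MIN prefers the lower value; A=10, B=16. A is better since 10 < 16.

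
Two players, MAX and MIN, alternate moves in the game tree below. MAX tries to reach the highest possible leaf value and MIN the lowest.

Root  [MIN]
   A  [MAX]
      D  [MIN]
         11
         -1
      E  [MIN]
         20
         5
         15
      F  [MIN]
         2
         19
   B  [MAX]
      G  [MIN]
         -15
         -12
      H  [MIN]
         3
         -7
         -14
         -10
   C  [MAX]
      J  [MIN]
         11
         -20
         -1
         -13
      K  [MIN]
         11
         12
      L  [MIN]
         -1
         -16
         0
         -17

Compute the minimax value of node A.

5

D (MIN): min(11, -1) = -1
E (MIN): min(20, 5, 15) = 5
F (MIN): min(2, 19) = 2
A (MAX): max(-1, 5, 2) = 5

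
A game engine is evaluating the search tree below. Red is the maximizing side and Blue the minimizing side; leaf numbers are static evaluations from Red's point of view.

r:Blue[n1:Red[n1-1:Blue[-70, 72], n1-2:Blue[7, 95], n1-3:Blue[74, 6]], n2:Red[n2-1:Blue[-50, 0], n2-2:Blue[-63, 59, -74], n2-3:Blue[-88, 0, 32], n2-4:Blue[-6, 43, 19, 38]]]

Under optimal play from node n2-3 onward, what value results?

n2-3 (Blue): min(-88, 0, 32) = -88

-88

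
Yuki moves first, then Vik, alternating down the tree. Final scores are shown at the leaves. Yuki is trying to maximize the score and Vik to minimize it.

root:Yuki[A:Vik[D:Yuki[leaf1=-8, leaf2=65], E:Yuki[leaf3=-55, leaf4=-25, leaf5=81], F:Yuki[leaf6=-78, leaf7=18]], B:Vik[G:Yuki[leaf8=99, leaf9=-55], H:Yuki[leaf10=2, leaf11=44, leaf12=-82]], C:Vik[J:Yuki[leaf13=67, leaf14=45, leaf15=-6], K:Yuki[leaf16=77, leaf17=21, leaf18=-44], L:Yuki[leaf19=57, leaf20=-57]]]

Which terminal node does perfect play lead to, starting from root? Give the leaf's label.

D (Yuki): max(-8, 65) = 65
E (Yuki): max(-55, -25, 81) = 81
F (Yuki): max(-78, 18) = 18
A (Vik): min(65, 81, 18) = 18
G (Yuki): max(99, -55) = 99
H (Yuki): max(2, 44, -82) = 44
B (Vik): min(99, 44) = 44
J (Yuki): max(67, 45, -6) = 67
K (Yuki): max(77, 21, -44) = 77
L (Yuki): max(57, -57) = 57
C (Vik): min(67, 77, 57) = 57
root (Yuki): max(18, 44, 57) = 57
At root, Yuki picks C (highest: 57).
At C, Vik picks L (lowest: 57).
At L, Yuki picks leaf19 (highest: 57).
Terminal value 57.

leaf19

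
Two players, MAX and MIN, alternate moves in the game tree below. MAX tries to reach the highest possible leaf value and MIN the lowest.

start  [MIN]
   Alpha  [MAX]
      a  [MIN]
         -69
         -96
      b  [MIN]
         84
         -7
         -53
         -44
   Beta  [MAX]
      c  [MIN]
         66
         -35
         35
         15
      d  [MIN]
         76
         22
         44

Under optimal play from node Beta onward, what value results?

22

c (MIN): min(66, -35, 35, 15) = -35
d (MIN): min(76, 22, 44) = 22
Beta (MAX): max(-35, 22) = 22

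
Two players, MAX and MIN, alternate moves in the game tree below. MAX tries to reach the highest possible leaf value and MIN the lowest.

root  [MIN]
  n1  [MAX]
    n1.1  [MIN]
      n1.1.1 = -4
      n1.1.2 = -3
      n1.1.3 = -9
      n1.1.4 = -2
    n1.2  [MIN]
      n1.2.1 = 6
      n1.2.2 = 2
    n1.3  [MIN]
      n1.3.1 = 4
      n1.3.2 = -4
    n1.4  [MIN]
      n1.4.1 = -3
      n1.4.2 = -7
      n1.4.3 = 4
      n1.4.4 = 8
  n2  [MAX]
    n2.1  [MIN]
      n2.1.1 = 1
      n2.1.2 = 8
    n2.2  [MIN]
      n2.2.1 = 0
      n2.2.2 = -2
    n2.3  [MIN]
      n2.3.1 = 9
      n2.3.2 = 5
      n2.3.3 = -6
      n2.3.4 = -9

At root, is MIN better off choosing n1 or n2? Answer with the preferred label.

n2

n1.1 (MIN): min(-4, -3, -9, -2) = -9
n1.2 (MIN): min(6, 2) = 2
n1.3 (MIN): min(4, -4) = -4
n1.4 (MIN): min(-3, -7, 4, 8) = -7
n1 (MAX): max(-9, 2, -4, -7) = 2
n2.1 (MIN): min(1, 8) = 1
n2.2 (MIN): min(0, -2) = -2
n2.3 (MIN): min(9, 5, -6, -9) = -9
n2 (MAX): max(1, -2, -9) = 1
MIN prefers the lower value; n1=2, n2=1. n2 is better since 1 < 2.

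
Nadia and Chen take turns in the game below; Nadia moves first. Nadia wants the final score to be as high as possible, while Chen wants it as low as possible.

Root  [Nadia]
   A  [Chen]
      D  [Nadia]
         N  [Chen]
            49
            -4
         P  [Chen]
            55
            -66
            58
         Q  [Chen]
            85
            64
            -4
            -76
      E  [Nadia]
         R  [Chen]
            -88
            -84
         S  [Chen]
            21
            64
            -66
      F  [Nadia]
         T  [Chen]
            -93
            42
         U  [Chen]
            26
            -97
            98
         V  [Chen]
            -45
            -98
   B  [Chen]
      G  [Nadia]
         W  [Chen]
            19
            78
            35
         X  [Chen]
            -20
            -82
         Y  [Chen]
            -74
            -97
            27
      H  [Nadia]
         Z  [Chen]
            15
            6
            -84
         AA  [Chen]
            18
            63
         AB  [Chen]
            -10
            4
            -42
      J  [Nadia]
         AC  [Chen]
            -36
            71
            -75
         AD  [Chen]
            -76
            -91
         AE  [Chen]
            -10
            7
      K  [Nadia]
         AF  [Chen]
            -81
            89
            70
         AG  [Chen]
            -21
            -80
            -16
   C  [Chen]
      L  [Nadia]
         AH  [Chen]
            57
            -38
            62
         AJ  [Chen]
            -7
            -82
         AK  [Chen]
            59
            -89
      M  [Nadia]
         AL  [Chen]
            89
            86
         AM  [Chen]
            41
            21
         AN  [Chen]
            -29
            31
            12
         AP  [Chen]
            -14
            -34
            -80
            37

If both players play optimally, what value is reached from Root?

-38

N (Chen): min(49, -4) = -4
P (Chen): min(55, -66, 58) = -66
Q (Chen): min(85, 64, -4, -76) = -76
D (Nadia): max(-4, -66, -76) = -4
R (Chen): min(-88, -84) = -88
S (Chen): min(21, 64, -66) = -66
E (Nadia): max(-88, -66) = -66
T (Chen): min(-93, 42) = -93
U (Chen): min(26, -97, 98) = -97
V (Chen): min(-45, -98) = -98
F (Nadia): max(-93, -97, -98) = -93
A (Chen): min(-4, -66, -93) = -93
W (Chen): min(19, 78, 35) = 19
X (Chen): min(-20, -82) = -82
Y (Chen): min(-74, -97, 27) = -97
G (Nadia): max(19, -82, -97) = 19
Z (Chen): min(15, 6, -84) = -84
AA (Chen): min(18, 63) = 18
AB (Chen): min(-10, 4, -42) = -42
H (Nadia): max(-84, 18, -42) = 18
AC (Chen): min(-36, 71, -75) = -75
AD (Chen): min(-76, -91) = -91
AE (Chen): min(-10, 7) = -10
J (Nadia): max(-75, -91, -10) = -10
AF (Chen): min(-81, 89, 70) = -81
AG (Chen): min(-21, -80, -16) = -80
K (Nadia): max(-81, -80) = -80
B (Chen): min(19, 18, -10, -80) = -80
AH (Chen): min(57, -38, 62) = -38
AJ (Chen): min(-7, -82) = -82
AK (Chen): min(59, -89) = -89
L (Nadia): max(-38, -82, -89) = -38
AL (Chen): min(89, 86) = 86
AM (Chen): min(41, 21) = 21
AN (Chen): min(-29, 31, 12) = -29
AP (Chen): min(-14, -34, -80, 37) = -80
M (Nadia): max(86, 21, -29, -80) = 86
C (Chen): min(-38, 86) = -38
Root (Nadia): max(-93, -80, -38) = -38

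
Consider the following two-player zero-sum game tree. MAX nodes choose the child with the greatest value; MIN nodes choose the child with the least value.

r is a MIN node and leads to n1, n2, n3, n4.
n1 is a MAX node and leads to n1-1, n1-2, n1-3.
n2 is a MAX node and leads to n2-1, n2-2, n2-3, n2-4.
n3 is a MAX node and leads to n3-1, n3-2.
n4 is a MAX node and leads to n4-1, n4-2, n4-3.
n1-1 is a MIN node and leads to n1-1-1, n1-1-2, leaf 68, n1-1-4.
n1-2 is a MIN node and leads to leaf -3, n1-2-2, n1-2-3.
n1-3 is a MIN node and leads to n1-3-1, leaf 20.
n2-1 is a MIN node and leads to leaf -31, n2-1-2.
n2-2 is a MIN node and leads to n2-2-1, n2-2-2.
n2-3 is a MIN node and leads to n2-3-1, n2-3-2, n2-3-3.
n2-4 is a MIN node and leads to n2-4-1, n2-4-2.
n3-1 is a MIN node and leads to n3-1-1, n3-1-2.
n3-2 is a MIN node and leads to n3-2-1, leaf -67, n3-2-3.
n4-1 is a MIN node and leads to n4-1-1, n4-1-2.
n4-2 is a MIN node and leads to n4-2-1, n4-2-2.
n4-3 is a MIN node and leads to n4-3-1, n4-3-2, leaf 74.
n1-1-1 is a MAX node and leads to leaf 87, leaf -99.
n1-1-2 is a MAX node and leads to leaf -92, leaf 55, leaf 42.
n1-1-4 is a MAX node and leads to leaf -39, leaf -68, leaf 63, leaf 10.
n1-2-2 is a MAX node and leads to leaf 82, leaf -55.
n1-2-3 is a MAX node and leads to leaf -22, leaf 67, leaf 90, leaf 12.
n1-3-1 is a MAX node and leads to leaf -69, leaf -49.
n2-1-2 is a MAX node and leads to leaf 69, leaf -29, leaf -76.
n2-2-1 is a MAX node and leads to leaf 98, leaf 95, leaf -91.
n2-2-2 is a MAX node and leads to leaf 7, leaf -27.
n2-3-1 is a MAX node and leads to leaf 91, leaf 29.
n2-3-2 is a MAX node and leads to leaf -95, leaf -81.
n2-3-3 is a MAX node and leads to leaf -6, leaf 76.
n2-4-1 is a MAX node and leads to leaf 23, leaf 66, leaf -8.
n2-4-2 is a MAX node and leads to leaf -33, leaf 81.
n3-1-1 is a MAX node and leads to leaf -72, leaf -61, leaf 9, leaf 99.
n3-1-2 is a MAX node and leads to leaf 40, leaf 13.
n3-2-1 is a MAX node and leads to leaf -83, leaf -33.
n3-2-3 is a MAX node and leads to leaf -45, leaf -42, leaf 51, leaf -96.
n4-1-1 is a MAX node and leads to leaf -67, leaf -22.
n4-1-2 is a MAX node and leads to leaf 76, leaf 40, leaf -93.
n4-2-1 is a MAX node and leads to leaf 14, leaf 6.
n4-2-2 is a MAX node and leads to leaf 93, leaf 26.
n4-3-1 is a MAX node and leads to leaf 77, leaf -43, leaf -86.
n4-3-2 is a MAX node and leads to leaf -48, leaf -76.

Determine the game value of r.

n1-1-1 (MAX): max(87, -99) = 87
n1-1-2 (MAX): max(-92, 55, 42) = 55
n1-1-4 (MAX): max(-39, -68, 63, 10) = 63
n1-1 (MIN): min(87, 55, 68, 63) = 55
n1-2-2 (MAX): max(82, -55) = 82
n1-2-3 (MAX): max(-22, 67, 90, 12) = 90
n1-2 (MIN): min(-3, 82, 90) = -3
n1-3-1 (MAX): max(-69, -49) = -49
n1-3 (MIN): min(-49, 20) = -49
n1 (MAX): max(55, -3, -49) = 55
n2-1-2 (MAX): max(69, -29, -76) = 69
n2-1 (MIN): min(-31, 69) = -31
n2-2-1 (MAX): max(98, 95, -91) = 98
n2-2-2 (MAX): max(7, -27) = 7
n2-2 (MIN): min(98, 7) = 7
n2-3-1 (MAX): max(91, 29) = 91
n2-3-2 (MAX): max(-95, -81) = -81
n2-3-3 (MAX): max(-6, 76) = 76
n2-3 (MIN): min(91, -81, 76) = -81
n2-4-1 (MAX): max(23, 66, -8) = 66
n2-4-2 (MAX): max(-33, 81) = 81
n2-4 (MIN): min(66, 81) = 66
n2 (MAX): max(-31, 7, -81, 66) = 66
n3-1-1 (MAX): max(-72, -61, 9, 99) = 99
n3-1-2 (MAX): max(40, 13) = 40
n3-1 (MIN): min(99, 40) = 40
n3-2-1 (MAX): max(-83, -33) = -33
n3-2-3 (MAX): max(-45, -42, 51, -96) = 51
n3-2 (MIN): min(-33, -67, 51) = -67
n3 (MAX): max(40, -67) = 40
n4-1-1 (MAX): max(-67, -22) = -22
n4-1-2 (MAX): max(76, 40, -93) = 76
n4-1 (MIN): min(-22, 76) = -22
n4-2-1 (MAX): max(14, 6) = 14
n4-2-2 (MAX): max(93, 26) = 93
n4-2 (MIN): min(14, 93) = 14
n4-3-1 (MAX): max(77, -43, -86) = 77
n4-3-2 (MAX): max(-48, -76) = -48
n4-3 (MIN): min(77, -48, 74) = -48
n4 (MAX): max(-22, 14, -48) = 14
r (MIN): min(55, 66, 40, 14) = 14

14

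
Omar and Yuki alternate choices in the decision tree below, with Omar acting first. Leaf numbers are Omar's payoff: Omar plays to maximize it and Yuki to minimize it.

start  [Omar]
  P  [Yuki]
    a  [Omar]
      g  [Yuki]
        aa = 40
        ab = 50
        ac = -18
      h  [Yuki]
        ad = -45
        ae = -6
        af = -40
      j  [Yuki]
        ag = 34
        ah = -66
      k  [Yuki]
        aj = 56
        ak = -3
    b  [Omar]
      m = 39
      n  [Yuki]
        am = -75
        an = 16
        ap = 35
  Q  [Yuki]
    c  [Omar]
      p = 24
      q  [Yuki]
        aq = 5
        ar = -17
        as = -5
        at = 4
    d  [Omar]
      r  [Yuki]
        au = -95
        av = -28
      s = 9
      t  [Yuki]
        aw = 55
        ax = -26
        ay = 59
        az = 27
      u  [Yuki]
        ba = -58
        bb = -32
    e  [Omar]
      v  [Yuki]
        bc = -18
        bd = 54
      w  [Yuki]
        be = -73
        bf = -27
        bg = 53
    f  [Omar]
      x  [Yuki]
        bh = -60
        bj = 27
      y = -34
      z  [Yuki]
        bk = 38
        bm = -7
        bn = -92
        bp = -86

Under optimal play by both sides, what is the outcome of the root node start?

g (Yuki): min(40, 50, -18) = -18
h (Yuki): min(-45, -6, -40) = -45
j (Yuki): min(34, -66) = -66
k (Yuki): min(56, -3) = -3
a (Omar): max(-18, -45, -66, -3) = -3
n (Yuki): min(-75, 16, 35) = -75
b (Omar): max(39, -75) = 39
P (Yuki): min(-3, 39) = -3
q (Yuki): min(5, -17, -5, 4) = -17
c (Omar): max(24, -17) = 24
r (Yuki): min(-95, -28) = -95
t (Yuki): min(55, -26, 59, 27) = -26
u (Yuki): min(-58, -32) = -58
d (Omar): max(-95, 9, -26, -58) = 9
v (Yuki): min(-18, 54) = -18
w (Yuki): min(-73, -27, 53) = -73
e (Omar): max(-18, -73) = -18
x (Yuki): min(-60, 27) = -60
z (Yuki): min(38, -7, -92, -86) = -92
f (Omar): max(-60, -34, -92) = -34
Q (Yuki): min(24, 9, -18, -34) = -34
start (Omar): max(-3, -34) = -3

-3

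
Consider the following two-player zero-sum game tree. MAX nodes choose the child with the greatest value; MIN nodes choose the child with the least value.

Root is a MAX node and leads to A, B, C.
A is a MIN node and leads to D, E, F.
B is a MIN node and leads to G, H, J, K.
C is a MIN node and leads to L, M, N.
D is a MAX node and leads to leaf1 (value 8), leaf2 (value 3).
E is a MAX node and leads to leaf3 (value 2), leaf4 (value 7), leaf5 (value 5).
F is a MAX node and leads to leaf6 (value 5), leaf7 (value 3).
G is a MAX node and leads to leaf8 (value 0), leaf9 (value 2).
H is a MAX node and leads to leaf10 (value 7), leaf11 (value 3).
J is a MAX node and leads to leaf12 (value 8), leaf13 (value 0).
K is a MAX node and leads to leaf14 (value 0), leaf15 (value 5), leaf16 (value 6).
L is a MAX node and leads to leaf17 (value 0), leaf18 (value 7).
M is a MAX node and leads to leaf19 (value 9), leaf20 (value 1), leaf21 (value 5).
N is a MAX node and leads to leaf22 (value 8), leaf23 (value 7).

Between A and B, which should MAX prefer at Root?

A

D (MAX): max(8, 3) = 8
E (MAX): max(2, 7, 5) = 7
F (MAX): max(5, 3) = 5
A (MIN): min(8, 7, 5) = 5
G (MAX): max(0, 2) = 2
H (MAX): max(7, 3) = 7
J (MAX): max(8, 0) = 8
K (MAX): max(0, 5, 6) = 6
B (MIN): min(2, 7, 8, 6) = 2
MAX prefers the higher value; A=5, B=2. A is better since 5 > 2.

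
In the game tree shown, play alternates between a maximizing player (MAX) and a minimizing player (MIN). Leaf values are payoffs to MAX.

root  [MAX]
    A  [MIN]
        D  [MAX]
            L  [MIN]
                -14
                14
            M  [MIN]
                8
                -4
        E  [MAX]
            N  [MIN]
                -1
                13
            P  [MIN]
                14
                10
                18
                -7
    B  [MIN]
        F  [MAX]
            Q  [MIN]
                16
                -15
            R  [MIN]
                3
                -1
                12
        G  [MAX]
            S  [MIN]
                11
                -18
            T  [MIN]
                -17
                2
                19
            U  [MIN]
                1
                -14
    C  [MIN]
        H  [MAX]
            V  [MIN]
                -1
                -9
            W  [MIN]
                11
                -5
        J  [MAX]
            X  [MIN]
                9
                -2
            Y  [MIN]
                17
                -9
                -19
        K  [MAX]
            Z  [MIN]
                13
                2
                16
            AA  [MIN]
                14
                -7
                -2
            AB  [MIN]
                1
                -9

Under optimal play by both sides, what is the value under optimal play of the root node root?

L (MIN): min(-14, 14) = -14
M (MIN): min(8, -4) = -4
D (MAX): max(-14, -4) = -4
N (MIN): min(-1, 13) = -1
P (MIN): min(14, 10, 18, -7) = -7
E (MAX): max(-1, -7) = -1
A (MIN): min(-4, -1) = -4
Q (MIN): min(16, -15) = -15
R (MIN): min(3, -1, 12) = -1
F (MAX): max(-15, -1) = -1
S (MIN): min(11, -18) = -18
T (MIN): min(-17, 2, 19) = -17
U (MIN): min(1, -14) = -14
G (MAX): max(-18, -17, -14) = -14
B (MIN): min(-1, -14) = -14
V (MIN): min(-1, -9) = -9
W (MIN): min(11, -5) = -5
H (MAX): max(-9, -5) = -5
X (MIN): min(9, -2) = -2
Y (MIN): min(17, -9, -19) = -19
J (MAX): max(-2, -19) = -2
Z (MIN): min(13, 2, 16) = 2
AA (MIN): min(14, -7, -2) = -7
AB (MIN): min(1, -9) = -9
K (MAX): max(2, -7, -9) = 2
C (MIN): min(-5, -2, 2) = -5
root (MAX): max(-4, -14, -5) = -4

-4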